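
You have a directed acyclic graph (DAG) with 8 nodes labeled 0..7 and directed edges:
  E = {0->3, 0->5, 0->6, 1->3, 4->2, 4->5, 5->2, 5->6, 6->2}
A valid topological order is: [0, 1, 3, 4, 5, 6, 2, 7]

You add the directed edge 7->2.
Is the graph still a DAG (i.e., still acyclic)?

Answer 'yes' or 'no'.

Answer: yes

Derivation:
Given toposort: [0, 1, 3, 4, 5, 6, 2, 7]
Position of 7: index 7; position of 2: index 6
New edge 7->2: backward (u after v in old order)
Backward edge: old toposort is now invalid. Check if this creates a cycle.
Does 2 already reach 7? Reachable from 2: [2]. NO -> still a DAG (reorder needed).
Still a DAG? yes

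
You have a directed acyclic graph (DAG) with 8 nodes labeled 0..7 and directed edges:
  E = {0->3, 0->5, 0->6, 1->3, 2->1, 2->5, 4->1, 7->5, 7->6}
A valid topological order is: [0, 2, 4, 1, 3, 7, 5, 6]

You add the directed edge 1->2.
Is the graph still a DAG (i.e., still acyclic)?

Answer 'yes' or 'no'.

Given toposort: [0, 2, 4, 1, 3, 7, 5, 6]
Position of 1: index 3; position of 2: index 1
New edge 1->2: backward (u after v in old order)
Backward edge: old toposort is now invalid. Check if this creates a cycle.
Does 2 already reach 1? Reachable from 2: [1, 2, 3, 5]. YES -> cycle!
Still a DAG? no

Answer: no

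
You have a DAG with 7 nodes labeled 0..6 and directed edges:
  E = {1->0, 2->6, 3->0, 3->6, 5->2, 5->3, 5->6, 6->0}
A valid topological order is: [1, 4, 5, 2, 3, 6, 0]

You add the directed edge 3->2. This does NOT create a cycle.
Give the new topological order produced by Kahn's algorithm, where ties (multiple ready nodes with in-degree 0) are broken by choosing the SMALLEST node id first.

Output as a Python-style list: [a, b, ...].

Old toposort: [1, 4, 5, 2, 3, 6, 0]
Added edge: 3->2
Position of 3 (4) > position of 2 (3). Must reorder: 3 must now come before 2.
Run Kahn's algorithm (break ties by smallest node id):
  initial in-degrees: [3, 0, 2, 1, 0, 0, 3]
  ready (indeg=0): [1, 4, 5]
  pop 1: indeg[0]->2 | ready=[4, 5] | order so far=[1]
  pop 4: no out-edges | ready=[5] | order so far=[1, 4]
  pop 5: indeg[2]->1; indeg[3]->0; indeg[6]->2 | ready=[3] | order so far=[1, 4, 5]
  pop 3: indeg[0]->1; indeg[2]->0; indeg[6]->1 | ready=[2] | order so far=[1, 4, 5, 3]
  pop 2: indeg[6]->0 | ready=[6] | order so far=[1, 4, 5, 3, 2]
  pop 6: indeg[0]->0 | ready=[0] | order so far=[1, 4, 5, 3, 2, 6]
  pop 0: no out-edges | ready=[] | order so far=[1, 4, 5, 3, 2, 6, 0]
  Result: [1, 4, 5, 3, 2, 6, 0]

Answer: [1, 4, 5, 3, 2, 6, 0]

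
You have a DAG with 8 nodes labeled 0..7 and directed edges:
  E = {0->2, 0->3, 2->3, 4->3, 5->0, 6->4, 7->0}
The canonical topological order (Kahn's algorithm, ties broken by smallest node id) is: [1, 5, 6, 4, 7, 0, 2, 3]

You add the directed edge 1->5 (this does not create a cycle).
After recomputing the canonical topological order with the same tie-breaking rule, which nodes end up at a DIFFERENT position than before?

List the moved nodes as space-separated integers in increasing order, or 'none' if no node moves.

Answer: none

Derivation:
Old toposort: [1, 5, 6, 4, 7, 0, 2, 3]
Added edge 1->5
Recompute Kahn (smallest-id tiebreak):
  initial in-degrees: [2, 0, 1, 3, 1, 1, 0, 0]
  ready (indeg=0): [1, 6, 7]
  pop 1: indeg[5]->0 | ready=[5, 6, 7] | order so far=[1]
  pop 5: indeg[0]->1 | ready=[6, 7] | order so far=[1, 5]
  pop 6: indeg[4]->0 | ready=[4, 7] | order so far=[1, 5, 6]
  pop 4: indeg[3]->2 | ready=[7] | order so far=[1, 5, 6, 4]
  pop 7: indeg[0]->0 | ready=[0] | order so far=[1, 5, 6, 4, 7]
  pop 0: indeg[2]->0; indeg[3]->1 | ready=[2] | order so far=[1, 5, 6, 4, 7, 0]
  pop 2: indeg[3]->0 | ready=[3] | order so far=[1, 5, 6, 4, 7, 0, 2]
  pop 3: no out-edges | ready=[] | order so far=[1, 5, 6, 4, 7, 0, 2, 3]
New canonical toposort: [1, 5, 6, 4, 7, 0, 2, 3]
Compare positions:
  Node 0: index 5 -> 5 (same)
  Node 1: index 0 -> 0 (same)
  Node 2: index 6 -> 6 (same)
  Node 3: index 7 -> 7 (same)
  Node 4: index 3 -> 3 (same)
  Node 5: index 1 -> 1 (same)
  Node 6: index 2 -> 2 (same)
  Node 7: index 4 -> 4 (same)
Nodes that changed position: none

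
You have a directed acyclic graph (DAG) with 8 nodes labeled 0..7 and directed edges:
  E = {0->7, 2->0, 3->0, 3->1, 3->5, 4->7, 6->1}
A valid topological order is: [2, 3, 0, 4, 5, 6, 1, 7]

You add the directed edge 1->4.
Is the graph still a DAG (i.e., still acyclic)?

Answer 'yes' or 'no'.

Given toposort: [2, 3, 0, 4, 5, 6, 1, 7]
Position of 1: index 6; position of 4: index 3
New edge 1->4: backward (u after v in old order)
Backward edge: old toposort is now invalid. Check if this creates a cycle.
Does 4 already reach 1? Reachable from 4: [4, 7]. NO -> still a DAG (reorder needed).
Still a DAG? yes

Answer: yes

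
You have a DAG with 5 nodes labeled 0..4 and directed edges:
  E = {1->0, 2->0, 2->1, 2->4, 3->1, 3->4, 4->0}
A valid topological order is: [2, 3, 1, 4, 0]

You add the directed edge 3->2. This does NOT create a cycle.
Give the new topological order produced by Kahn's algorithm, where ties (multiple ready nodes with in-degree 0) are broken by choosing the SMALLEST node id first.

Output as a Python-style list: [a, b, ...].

Old toposort: [2, 3, 1, 4, 0]
Added edge: 3->2
Position of 3 (1) > position of 2 (0). Must reorder: 3 must now come before 2.
Run Kahn's algorithm (break ties by smallest node id):
  initial in-degrees: [3, 2, 1, 0, 2]
  ready (indeg=0): [3]
  pop 3: indeg[1]->1; indeg[2]->0; indeg[4]->1 | ready=[2] | order so far=[3]
  pop 2: indeg[0]->2; indeg[1]->0; indeg[4]->0 | ready=[1, 4] | order so far=[3, 2]
  pop 1: indeg[0]->1 | ready=[4] | order so far=[3, 2, 1]
  pop 4: indeg[0]->0 | ready=[0] | order so far=[3, 2, 1, 4]
  pop 0: no out-edges | ready=[] | order so far=[3, 2, 1, 4, 0]
  Result: [3, 2, 1, 4, 0]

Answer: [3, 2, 1, 4, 0]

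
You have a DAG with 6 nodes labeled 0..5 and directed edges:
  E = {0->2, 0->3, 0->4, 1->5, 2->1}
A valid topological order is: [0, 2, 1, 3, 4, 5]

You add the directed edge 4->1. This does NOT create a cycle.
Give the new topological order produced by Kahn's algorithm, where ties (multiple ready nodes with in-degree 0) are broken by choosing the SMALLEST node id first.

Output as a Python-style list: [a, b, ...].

Old toposort: [0, 2, 1, 3, 4, 5]
Added edge: 4->1
Position of 4 (4) > position of 1 (2). Must reorder: 4 must now come before 1.
Run Kahn's algorithm (break ties by smallest node id):
  initial in-degrees: [0, 2, 1, 1, 1, 1]
  ready (indeg=0): [0]
  pop 0: indeg[2]->0; indeg[3]->0; indeg[4]->0 | ready=[2, 3, 4] | order so far=[0]
  pop 2: indeg[1]->1 | ready=[3, 4] | order so far=[0, 2]
  pop 3: no out-edges | ready=[4] | order so far=[0, 2, 3]
  pop 4: indeg[1]->0 | ready=[1] | order so far=[0, 2, 3, 4]
  pop 1: indeg[5]->0 | ready=[5] | order so far=[0, 2, 3, 4, 1]
  pop 5: no out-edges | ready=[] | order so far=[0, 2, 3, 4, 1, 5]
  Result: [0, 2, 3, 4, 1, 5]

Answer: [0, 2, 3, 4, 1, 5]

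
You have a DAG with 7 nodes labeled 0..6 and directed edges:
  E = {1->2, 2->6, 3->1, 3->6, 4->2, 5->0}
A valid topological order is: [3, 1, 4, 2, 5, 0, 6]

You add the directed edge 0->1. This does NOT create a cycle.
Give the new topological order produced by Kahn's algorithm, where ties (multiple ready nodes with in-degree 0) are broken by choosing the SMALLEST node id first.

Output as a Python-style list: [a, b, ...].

Old toposort: [3, 1, 4, 2, 5, 0, 6]
Added edge: 0->1
Position of 0 (5) > position of 1 (1). Must reorder: 0 must now come before 1.
Run Kahn's algorithm (break ties by smallest node id):
  initial in-degrees: [1, 2, 2, 0, 0, 0, 2]
  ready (indeg=0): [3, 4, 5]
  pop 3: indeg[1]->1; indeg[6]->1 | ready=[4, 5] | order so far=[3]
  pop 4: indeg[2]->1 | ready=[5] | order so far=[3, 4]
  pop 5: indeg[0]->0 | ready=[0] | order so far=[3, 4, 5]
  pop 0: indeg[1]->0 | ready=[1] | order so far=[3, 4, 5, 0]
  pop 1: indeg[2]->0 | ready=[2] | order so far=[3, 4, 5, 0, 1]
  pop 2: indeg[6]->0 | ready=[6] | order so far=[3, 4, 5, 0, 1, 2]
  pop 6: no out-edges | ready=[] | order so far=[3, 4, 5, 0, 1, 2, 6]
  Result: [3, 4, 5, 0, 1, 2, 6]

Answer: [3, 4, 5, 0, 1, 2, 6]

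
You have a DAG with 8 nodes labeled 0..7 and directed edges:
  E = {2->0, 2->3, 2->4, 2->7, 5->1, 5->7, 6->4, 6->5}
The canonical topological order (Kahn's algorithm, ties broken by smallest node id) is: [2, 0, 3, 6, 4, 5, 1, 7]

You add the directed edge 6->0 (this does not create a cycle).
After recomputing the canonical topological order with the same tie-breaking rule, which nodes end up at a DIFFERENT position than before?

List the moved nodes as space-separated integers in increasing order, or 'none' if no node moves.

Answer: 0 3 6

Derivation:
Old toposort: [2, 0, 3, 6, 4, 5, 1, 7]
Added edge 6->0
Recompute Kahn (smallest-id tiebreak):
  initial in-degrees: [2, 1, 0, 1, 2, 1, 0, 2]
  ready (indeg=0): [2, 6]
  pop 2: indeg[0]->1; indeg[3]->0; indeg[4]->1; indeg[7]->1 | ready=[3, 6] | order so far=[2]
  pop 3: no out-edges | ready=[6] | order so far=[2, 3]
  pop 6: indeg[0]->0; indeg[4]->0; indeg[5]->0 | ready=[0, 4, 5] | order so far=[2, 3, 6]
  pop 0: no out-edges | ready=[4, 5] | order so far=[2, 3, 6, 0]
  pop 4: no out-edges | ready=[5] | order so far=[2, 3, 6, 0, 4]
  pop 5: indeg[1]->0; indeg[7]->0 | ready=[1, 7] | order so far=[2, 3, 6, 0, 4, 5]
  pop 1: no out-edges | ready=[7] | order so far=[2, 3, 6, 0, 4, 5, 1]
  pop 7: no out-edges | ready=[] | order so far=[2, 3, 6, 0, 4, 5, 1, 7]
New canonical toposort: [2, 3, 6, 0, 4, 5, 1, 7]
Compare positions:
  Node 0: index 1 -> 3 (moved)
  Node 1: index 6 -> 6 (same)
  Node 2: index 0 -> 0 (same)
  Node 3: index 2 -> 1 (moved)
  Node 4: index 4 -> 4 (same)
  Node 5: index 5 -> 5 (same)
  Node 6: index 3 -> 2 (moved)
  Node 7: index 7 -> 7 (same)
Nodes that changed position: 0 3 6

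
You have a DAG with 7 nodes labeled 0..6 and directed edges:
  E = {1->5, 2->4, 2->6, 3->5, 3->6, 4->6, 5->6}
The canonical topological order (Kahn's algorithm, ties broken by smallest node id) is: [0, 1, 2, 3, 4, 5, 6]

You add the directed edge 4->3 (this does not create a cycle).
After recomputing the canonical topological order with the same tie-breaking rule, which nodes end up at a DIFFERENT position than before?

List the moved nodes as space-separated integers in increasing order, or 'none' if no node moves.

Old toposort: [0, 1, 2, 3, 4, 5, 6]
Added edge 4->3
Recompute Kahn (smallest-id tiebreak):
  initial in-degrees: [0, 0, 0, 1, 1, 2, 4]
  ready (indeg=0): [0, 1, 2]
  pop 0: no out-edges | ready=[1, 2] | order so far=[0]
  pop 1: indeg[5]->1 | ready=[2] | order so far=[0, 1]
  pop 2: indeg[4]->0; indeg[6]->3 | ready=[4] | order so far=[0, 1, 2]
  pop 4: indeg[3]->0; indeg[6]->2 | ready=[3] | order so far=[0, 1, 2, 4]
  pop 3: indeg[5]->0; indeg[6]->1 | ready=[5] | order so far=[0, 1, 2, 4, 3]
  pop 5: indeg[6]->0 | ready=[6] | order so far=[0, 1, 2, 4, 3, 5]
  pop 6: no out-edges | ready=[] | order so far=[0, 1, 2, 4, 3, 5, 6]
New canonical toposort: [0, 1, 2, 4, 3, 5, 6]
Compare positions:
  Node 0: index 0 -> 0 (same)
  Node 1: index 1 -> 1 (same)
  Node 2: index 2 -> 2 (same)
  Node 3: index 3 -> 4 (moved)
  Node 4: index 4 -> 3 (moved)
  Node 5: index 5 -> 5 (same)
  Node 6: index 6 -> 6 (same)
Nodes that changed position: 3 4

Answer: 3 4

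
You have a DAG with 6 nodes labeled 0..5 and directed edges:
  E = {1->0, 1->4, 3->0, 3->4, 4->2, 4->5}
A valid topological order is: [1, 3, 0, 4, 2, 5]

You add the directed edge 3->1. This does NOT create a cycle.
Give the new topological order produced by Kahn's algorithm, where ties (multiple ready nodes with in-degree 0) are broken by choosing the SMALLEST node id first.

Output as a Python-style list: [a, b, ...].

Old toposort: [1, 3, 0, 4, 2, 5]
Added edge: 3->1
Position of 3 (1) > position of 1 (0). Must reorder: 3 must now come before 1.
Run Kahn's algorithm (break ties by smallest node id):
  initial in-degrees: [2, 1, 1, 0, 2, 1]
  ready (indeg=0): [3]
  pop 3: indeg[0]->1; indeg[1]->0; indeg[4]->1 | ready=[1] | order so far=[3]
  pop 1: indeg[0]->0; indeg[4]->0 | ready=[0, 4] | order so far=[3, 1]
  pop 0: no out-edges | ready=[4] | order so far=[3, 1, 0]
  pop 4: indeg[2]->0; indeg[5]->0 | ready=[2, 5] | order so far=[3, 1, 0, 4]
  pop 2: no out-edges | ready=[5] | order so far=[3, 1, 0, 4, 2]
  pop 5: no out-edges | ready=[] | order so far=[3, 1, 0, 4, 2, 5]
  Result: [3, 1, 0, 4, 2, 5]

Answer: [3, 1, 0, 4, 2, 5]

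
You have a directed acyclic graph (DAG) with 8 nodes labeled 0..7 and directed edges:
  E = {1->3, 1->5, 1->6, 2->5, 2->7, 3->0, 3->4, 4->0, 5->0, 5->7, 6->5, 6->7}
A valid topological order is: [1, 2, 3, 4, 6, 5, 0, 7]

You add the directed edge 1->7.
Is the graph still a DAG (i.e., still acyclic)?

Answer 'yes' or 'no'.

Answer: yes

Derivation:
Given toposort: [1, 2, 3, 4, 6, 5, 0, 7]
Position of 1: index 0; position of 7: index 7
New edge 1->7: forward
Forward edge: respects the existing order. Still a DAG, same toposort still valid.
Still a DAG? yes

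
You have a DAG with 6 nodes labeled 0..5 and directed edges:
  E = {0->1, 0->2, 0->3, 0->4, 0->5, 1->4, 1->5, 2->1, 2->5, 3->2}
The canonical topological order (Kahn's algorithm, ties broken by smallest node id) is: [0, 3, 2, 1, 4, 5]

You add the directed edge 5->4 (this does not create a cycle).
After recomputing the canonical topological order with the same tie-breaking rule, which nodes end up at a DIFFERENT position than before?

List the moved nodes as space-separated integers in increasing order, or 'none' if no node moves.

Answer: 4 5

Derivation:
Old toposort: [0, 3, 2, 1, 4, 5]
Added edge 5->4
Recompute Kahn (smallest-id tiebreak):
  initial in-degrees: [0, 2, 2, 1, 3, 3]
  ready (indeg=0): [0]
  pop 0: indeg[1]->1; indeg[2]->1; indeg[3]->0; indeg[4]->2; indeg[5]->2 | ready=[3] | order so far=[0]
  pop 3: indeg[2]->0 | ready=[2] | order so far=[0, 3]
  pop 2: indeg[1]->0; indeg[5]->1 | ready=[1] | order so far=[0, 3, 2]
  pop 1: indeg[4]->1; indeg[5]->0 | ready=[5] | order so far=[0, 3, 2, 1]
  pop 5: indeg[4]->0 | ready=[4] | order so far=[0, 3, 2, 1, 5]
  pop 4: no out-edges | ready=[] | order so far=[0, 3, 2, 1, 5, 4]
New canonical toposort: [0, 3, 2, 1, 5, 4]
Compare positions:
  Node 0: index 0 -> 0 (same)
  Node 1: index 3 -> 3 (same)
  Node 2: index 2 -> 2 (same)
  Node 3: index 1 -> 1 (same)
  Node 4: index 4 -> 5 (moved)
  Node 5: index 5 -> 4 (moved)
Nodes that changed position: 4 5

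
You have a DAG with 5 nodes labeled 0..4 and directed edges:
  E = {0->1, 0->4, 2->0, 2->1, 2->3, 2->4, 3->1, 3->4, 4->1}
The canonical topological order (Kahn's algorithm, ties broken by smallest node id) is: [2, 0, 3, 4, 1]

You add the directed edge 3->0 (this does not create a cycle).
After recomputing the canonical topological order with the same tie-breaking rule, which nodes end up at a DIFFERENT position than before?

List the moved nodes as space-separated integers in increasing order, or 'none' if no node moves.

Old toposort: [2, 0, 3, 4, 1]
Added edge 3->0
Recompute Kahn (smallest-id tiebreak):
  initial in-degrees: [2, 4, 0, 1, 3]
  ready (indeg=0): [2]
  pop 2: indeg[0]->1; indeg[1]->3; indeg[3]->0; indeg[4]->2 | ready=[3] | order so far=[2]
  pop 3: indeg[0]->0; indeg[1]->2; indeg[4]->1 | ready=[0] | order so far=[2, 3]
  pop 0: indeg[1]->1; indeg[4]->0 | ready=[4] | order so far=[2, 3, 0]
  pop 4: indeg[1]->0 | ready=[1] | order so far=[2, 3, 0, 4]
  pop 1: no out-edges | ready=[] | order so far=[2, 3, 0, 4, 1]
New canonical toposort: [2, 3, 0, 4, 1]
Compare positions:
  Node 0: index 1 -> 2 (moved)
  Node 1: index 4 -> 4 (same)
  Node 2: index 0 -> 0 (same)
  Node 3: index 2 -> 1 (moved)
  Node 4: index 3 -> 3 (same)
Nodes that changed position: 0 3

Answer: 0 3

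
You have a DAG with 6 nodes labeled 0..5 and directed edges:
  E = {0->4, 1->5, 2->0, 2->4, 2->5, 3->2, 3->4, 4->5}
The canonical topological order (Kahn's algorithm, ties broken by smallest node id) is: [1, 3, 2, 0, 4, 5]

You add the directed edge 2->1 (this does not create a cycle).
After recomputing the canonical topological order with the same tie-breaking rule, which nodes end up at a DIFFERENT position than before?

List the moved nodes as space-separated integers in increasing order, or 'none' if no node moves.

Old toposort: [1, 3, 2, 0, 4, 5]
Added edge 2->1
Recompute Kahn (smallest-id tiebreak):
  initial in-degrees: [1, 1, 1, 0, 3, 3]
  ready (indeg=0): [3]
  pop 3: indeg[2]->0; indeg[4]->2 | ready=[2] | order so far=[3]
  pop 2: indeg[0]->0; indeg[1]->0; indeg[4]->1; indeg[5]->2 | ready=[0, 1] | order so far=[3, 2]
  pop 0: indeg[4]->0 | ready=[1, 4] | order so far=[3, 2, 0]
  pop 1: indeg[5]->1 | ready=[4] | order so far=[3, 2, 0, 1]
  pop 4: indeg[5]->0 | ready=[5] | order so far=[3, 2, 0, 1, 4]
  pop 5: no out-edges | ready=[] | order so far=[3, 2, 0, 1, 4, 5]
New canonical toposort: [3, 2, 0, 1, 4, 5]
Compare positions:
  Node 0: index 3 -> 2 (moved)
  Node 1: index 0 -> 3 (moved)
  Node 2: index 2 -> 1 (moved)
  Node 3: index 1 -> 0 (moved)
  Node 4: index 4 -> 4 (same)
  Node 5: index 5 -> 5 (same)
Nodes that changed position: 0 1 2 3

Answer: 0 1 2 3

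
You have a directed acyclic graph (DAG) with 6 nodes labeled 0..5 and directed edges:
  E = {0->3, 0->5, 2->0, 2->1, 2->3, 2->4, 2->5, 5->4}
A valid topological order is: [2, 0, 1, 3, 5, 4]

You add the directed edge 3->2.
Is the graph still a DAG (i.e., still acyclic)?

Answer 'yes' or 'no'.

Given toposort: [2, 0, 1, 3, 5, 4]
Position of 3: index 3; position of 2: index 0
New edge 3->2: backward (u after v in old order)
Backward edge: old toposort is now invalid. Check if this creates a cycle.
Does 2 already reach 3? Reachable from 2: [0, 1, 2, 3, 4, 5]. YES -> cycle!
Still a DAG? no

Answer: no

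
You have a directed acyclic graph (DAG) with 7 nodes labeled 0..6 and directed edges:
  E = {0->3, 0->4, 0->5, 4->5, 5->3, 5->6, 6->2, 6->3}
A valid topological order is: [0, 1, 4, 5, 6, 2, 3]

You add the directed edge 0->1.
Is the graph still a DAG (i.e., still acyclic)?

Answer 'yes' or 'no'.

Answer: yes

Derivation:
Given toposort: [0, 1, 4, 5, 6, 2, 3]
Position of 0: index 0; position of 1: index 1
New edge 0->1: forward
Forward edge: respects the existing order. Still a DAG, same toposort still valid.
Still a DAG? yes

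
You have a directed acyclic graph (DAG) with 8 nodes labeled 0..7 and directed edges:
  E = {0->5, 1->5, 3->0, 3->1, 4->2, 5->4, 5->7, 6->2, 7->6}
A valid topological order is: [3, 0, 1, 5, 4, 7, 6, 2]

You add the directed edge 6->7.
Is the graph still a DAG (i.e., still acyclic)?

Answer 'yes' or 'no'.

Answer: no

Derivation:
Given toposort: [3, 0, 1, 5, 4, 7, 6, 2]
Position of 6: index 6; position of 7: index 5
New edge 6->7: backward (u after v in old order)
Backward edge: old toposort is now invalid. Check if this creates a cycle.
Does 7 already reach 6? Reachable from 7: [2, 6, 7]. YES -> cycle!
Still a DAG? no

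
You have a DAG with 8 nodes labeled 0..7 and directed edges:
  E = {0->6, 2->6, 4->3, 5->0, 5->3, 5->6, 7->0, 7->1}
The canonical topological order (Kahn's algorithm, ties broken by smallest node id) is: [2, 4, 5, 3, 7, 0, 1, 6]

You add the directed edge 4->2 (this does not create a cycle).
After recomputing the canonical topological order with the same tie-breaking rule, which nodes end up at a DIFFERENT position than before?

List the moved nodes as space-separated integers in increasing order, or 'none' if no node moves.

Old toposort: [2, 4, 5, 3, 7, 0, 1, 6]
Added edge 4->2
Recompute Kahn (smallest-id tiebreak):
  initial in-degrees: [2, 1, 1, 2, 0, 0, 3, 0]
  ready (indeg=0): [4, 5, 7]
  pop 4: indeg[2]->0; indeg[3]->1 | ready=[2, 5, 7] | order so far=[4]
  pop 2: indeg[6]->2 | ready=[5, 7] | order so far=[4, 2]
  pop 5: indeg[0]->1; indeg[3]->0; indeg[6]->1 | ready=[3, 7] | order so far=[4, 2, 5]
  pop 3: no out-edges | ready=[7] | order so far=[4, 2, 5, 3]
  pop 7: indeg[0]->0; indeg[1]->0 | ready=[0, 1] | order so far=[4, 2, 5, 3, 7]
  pop 0: indeg[6]->0 | ready=[1, 6] | order so far=[4, 2, 5, 3, 7, 0]
  pop 1: no out-edges | ready=[6] | order so far=[4, 2, 5, 3, 7, 0, 1]
  pop 6: no out-edges | ready=[] | order so far=[4, 2, 5, 3, 7, 0, 1, 6]
New canonical toposort: [4, 2, 5, 3, 7, 0, 1, 6]
Compare positions:
  Node 0: index 5 -> 5 (same)
  Node 1: index 6 -> 6 (same)
  Node 2: index 0 -> 1 (moved)
  Node 3: index 3 -> 3 (same)
  Node 4: index 1 -> 0 (moved)
  Node 5: index 2 -> 2 (same)
  Node 6: index 7 -> 7 (same)
  Node 7: index 4 -> 4 (same)
Nodes that changed position: 2 4

Answer: 2 4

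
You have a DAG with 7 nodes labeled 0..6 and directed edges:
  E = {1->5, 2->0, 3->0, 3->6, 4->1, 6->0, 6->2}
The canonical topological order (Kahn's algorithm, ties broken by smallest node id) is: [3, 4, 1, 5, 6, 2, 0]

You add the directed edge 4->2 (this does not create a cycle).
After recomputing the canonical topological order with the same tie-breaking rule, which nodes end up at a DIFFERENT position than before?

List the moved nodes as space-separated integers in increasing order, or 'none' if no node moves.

Old toposort: [3, 4, 1, 5, 6, 2, 0]
Added edge 4->2
Recompute Kahn (smallest-id tiebreak):
  initial in-degrees: [3, 1, 2, 0, 0, 1, 1]
  ready (indeg=0): [3, 4]
  pop 3: indeg[0]->2; indeg[6]->0 | ready=[4, 6] | order so far=[3]
  pop 4: indeg[1]->0; indeg[2]->1 | ready=[1, 6] | order so far=[3, 4]
  pop 1: indeg[5]->0 | ready=[5, 6] | order so far=[3, 4, 1]
  pop 5: no out-edges | ready=[6] | order so far=[3, 4, 1, 5]
  pop 6: indeg[0]->1; indeg[2]->0 | ready=[2] | order so far=[3, 4, 1, 5, 6]
  pop 2: indeg[0]->0 | ready=[0] | order so far=[3, 4, 1, 5, 6, 2]
  pop 0: no out-edges | ready=[] | order so far=[3, 4, 1, 5, 6, 2, 0]
New canonical toposort: [3, 4, 1, 5, 6, 2, 0]
Compare positions:
  Node 0: index 6 -> 6 (same)
  Node 1: index 2 -> 2 (same)
  Node 2: index 5 -> 5 (same)
  Node 3: index 0 -> 0 (same)
  Node 4: index 1 -> 1 (same)
  Node 5: index 3 -> 3 (same)
  Node 6: index 4 -> 4 (same)
Nodes that changed position: none

Answer: none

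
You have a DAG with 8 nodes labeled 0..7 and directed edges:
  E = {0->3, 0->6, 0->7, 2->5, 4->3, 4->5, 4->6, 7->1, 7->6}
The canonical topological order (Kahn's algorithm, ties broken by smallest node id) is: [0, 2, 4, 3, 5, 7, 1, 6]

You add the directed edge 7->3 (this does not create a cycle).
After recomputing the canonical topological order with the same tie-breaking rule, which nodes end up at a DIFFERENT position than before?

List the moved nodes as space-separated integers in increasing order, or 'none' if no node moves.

Answer: 1 3 5 7

Derivation:
Old toposort: [0, 2, 4, 3, 5, 7, 1, 6]
Added edge 7->3
Recompute Kahn (smallest-id tiebreak):
  initial in-degrees: [0, 1, 0, 3, 0, 2, 3, 1]
  ready (indeg=0): [0, 2, 4]
  pop 0: indeg[3]->2; indeg[6]->2; indeg[7]->0 | ready=[2, 4, 7] | order so far=[0]
  pop 2: indeg[5]->1 | ready=[4, 7] | order so far=[0, 2]
  pop 4: indeg[3]->1; indeg[5]->0; indeg[6]->1 | ready=[5, 7] | order so far=[0, 2, 4]
  pop 5: no out-edges | ready=[7] | order so far=[0, 2, 4, 5]
  pop 7: indeg[1]->0; indeg[3]->0; indeg[6]->0 | ready=[1, 3, 6] | order so far=[0, 2, 4, 5, 7]
  pop 1: no out-edges | ready=[3, 6] | order so far=[0, 2, 4, 5, 7, 1]
  pop 3: no out-edges | ready=[6] | order so far=[0, 2, 4, 5, 7, 1, 3]
  pop 6: no out-edges | ready=[] | order so far=[0, 2, 4, 5, 7, 1, 3, 6]
New canonical toposort: [0, 2, 4, 5, 7, 1, 3, 6]
Compare positions:
  Node 0: index 0 -> 0 (same)
  Node 1: index 6 -> 5 (moved)
  Node 2: index 1 -> 1 (same)
  Node 3: index 3 -> 6 (moved)
  Node 4: index 2 -> 2 (same)
  Node 5: index 4 -> 3 (moved)
  Node 6: index 7 -> 7 (same)
  Node 7: index 5 -> 4 (moved)
Nodes that changed position: 1 3 5 7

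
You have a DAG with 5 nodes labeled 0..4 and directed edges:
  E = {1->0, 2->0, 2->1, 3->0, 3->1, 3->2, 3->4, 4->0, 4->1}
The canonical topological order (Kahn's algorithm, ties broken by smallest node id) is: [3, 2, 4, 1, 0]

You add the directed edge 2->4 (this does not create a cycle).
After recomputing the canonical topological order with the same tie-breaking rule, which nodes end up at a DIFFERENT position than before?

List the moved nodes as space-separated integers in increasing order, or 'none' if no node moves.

Answer: none

Derivation:
Old toposort: [3, 2, 4, 1, 0]
Added edge 2->4
Recompute Kahn (smallest-id tiebreak):
  initial in-degrees: [4, 3, 1, 0, 2]
  ready (indeg=0): [3]
  pop 3: indeg[0]->3; indeg[1]->2; indeg[2]->0; indeg[4]->1 | ready=[2] | order so far=[3]
  pop 2: indeg[0]->2; indeg[1]->1; indeg[4]->0 | ready=[4] | order so far=[3, 2]
  pop 4: indeg[0]->1; indeg[1]->0 | ready=[1] | order so far=[3, 2, 4]
  pop 1: indeg[0]->0 | ready=[0] | order so far=[3, 2, 4, 1]
  pop 0: no out-edges | ready=[] | order so far=[3, 2, 4, 1, 0]
New canonical toposort: [3, 2, 4, 1, 0]
Compare positions:
  Node 0: index 4 -> 4 (same)
  Node 1: index 3 -> 3 (same)
  Node 2: index 1 -> 1 (same)
  Node 3: index 0 -> 0 (same)
  Node 4: index 2 -> 2 (same)
Nodes that changed position: none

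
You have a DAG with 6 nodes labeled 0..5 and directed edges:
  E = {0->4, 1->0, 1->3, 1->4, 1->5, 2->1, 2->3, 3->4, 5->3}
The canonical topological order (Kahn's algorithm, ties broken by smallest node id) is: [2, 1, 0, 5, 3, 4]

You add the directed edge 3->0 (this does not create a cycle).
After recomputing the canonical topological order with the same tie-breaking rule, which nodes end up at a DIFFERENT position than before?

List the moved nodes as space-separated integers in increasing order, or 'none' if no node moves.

Answer: 0 3 5

Derivation:
Old toposort: [2, 1, 0, 5, 3, 4]
Added edge 3->0
Recompute Kahn (smallest-id tiebreak):
  initial in-degrees: [2, 1, 0, 3, 3, 1]
  ready (indeg=0): [2]
  pop 2: indeg[1]->0; indeg[3]->2 | ready=[1] | order so far=[2]
  pop 1: indeg[0]->1; indeg[3]->1; indeg[4]->2; indeg[5]->0 | ready=[5] | order so far=[2, 1]
  pop 5: indeg[3]->0 | ready=[3] | order so far=[2, 1, 5]
  pop 3: indeg[0]->0; indeg[4]->1 | ready=[0] | order so far=[2, 1, 5, 3]
  pop 0: indeg[4]->0 | ready=[4] | order so far=[2, 1, 5, 3, 0]
  pop 4: no out-edges | ready=[] | order so far=[2, 1, 5, 3, 0, 4]
New canonical toposort: [2, 1, 5, 3, 0, 4]
Compare positions:
  Node 0: index 2 -> 4 (moved)
  Node 1: index 1 -> 1 (same)
  Node 2: index 0 -> 0 (same)
  Node 3: index 4 -> 3 (moved)
  Node 4: index 5 -> 5 (same)
  Node 5: index 3 -> 2 (moved)
Nodes that changed position: 0 3 5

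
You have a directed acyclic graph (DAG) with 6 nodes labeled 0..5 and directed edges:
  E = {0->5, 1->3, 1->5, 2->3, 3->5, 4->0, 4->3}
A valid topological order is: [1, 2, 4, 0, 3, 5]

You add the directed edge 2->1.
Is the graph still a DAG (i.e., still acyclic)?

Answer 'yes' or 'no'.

Given toposort: [1, 2, 4, 0, 3, 5]
Position of 2: index 1; position of 1: index 0
New edge 2->1: backward (u after v in old order)
Backward edge: old toposort is now invalid. Check if this creates a cycle.
Does 1 already reach 2? Reachable from 1: [1, 3, 5]. NO -> still a DAG (reorder needed).
Still a DAG? yes

Answer: yes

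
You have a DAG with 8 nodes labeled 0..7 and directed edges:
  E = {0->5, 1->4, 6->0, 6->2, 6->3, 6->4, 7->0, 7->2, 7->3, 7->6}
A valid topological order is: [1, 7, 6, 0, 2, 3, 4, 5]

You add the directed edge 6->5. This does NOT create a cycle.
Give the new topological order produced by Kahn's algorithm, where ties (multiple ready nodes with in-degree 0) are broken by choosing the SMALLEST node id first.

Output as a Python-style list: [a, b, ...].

Answer: [1, 7, 6, 0, 2, 3, 4, 5]

Derivation:
Old toposort: [1, 7, 6, 0, 2, 3, 4, 5]
Added edge: 6->5
Position of 6 (2) < position of 5 (7). Old order still valid.
Run Kahn's algorithm (break ties by smallest node id):
  initial in-degrees: [2, 0, 2, 2, 2, 2, 1, 0]
  ready (indeg=0): [1, 7]
  pop 1: indeg[4]->1 | ready=[7] | order so far=[1]
  pop 7: indeg[0]->1; indeg[2]->1; indeg[3]->1; indeg[6]->0 | ready=[6] | order so far=[1, 7]
  pop 6: indeg[0]->0; indeg[2]->0; indeg[3]->0; indeg[4]->0; indeg[5]->1 | ready=[0, 2, 3, 4] | order so far=[1, 7, 6]
  pop 0: indeg[5]->0 | ready=[2, 3, 4, 5] | order so far=[1, 7, 6, 0]
  pop 2: no out-edges | ready=[3, 4, 5] | order so far=[1, 7, 6, 0, 2]
  pop 3: no out-edges | ready=[4, 5] | order so far=[1, 7, 6, 0, 2, 3]
  pop 4: no out-edges | ready=[5] | order so far=[1, 7, 6, 0, 2, 3, 4]
  pop 5: no out-edges | ready=[] | order so far=[1, 7, 6, 0, 2, 3, 4, 5]
  Result: [1, 7, 6, 0, 2, 3, 4, 5]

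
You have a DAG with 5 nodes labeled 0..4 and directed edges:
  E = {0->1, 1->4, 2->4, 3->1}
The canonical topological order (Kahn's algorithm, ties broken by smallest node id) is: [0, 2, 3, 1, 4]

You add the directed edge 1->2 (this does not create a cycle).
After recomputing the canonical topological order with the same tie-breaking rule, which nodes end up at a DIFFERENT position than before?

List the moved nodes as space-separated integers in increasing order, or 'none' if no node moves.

Old toposort: [0, 2, 3, 1, 4]
Added edge 1->2
Recompute Kahn (smallest-id tiebreak):
  initial in-degrees: [0, 2, 1, 0, 2]
  ready (indeg=0): [0, 3]
  pop 0: indeg[1]->1 | ready=[3] | order so far=[0]
  pop 3: indeg[1]->0 | ready=[1] | order so far=[0, 3]
  pop 1: indeg[2]->0; indeg[4]->1 | ready=[2] | order so far=[0, 3, 1]
  pop 2: indeg[4]->0 | ready=[4] | order so far=[0, 3, 1, 2]
  pop 4: no out-edges | ready=[] | order so far=[0, 3, 1, 2, 4]
New canonical toposort: [0, 3, 1, 2, 4]
Compare positions:
  Node 0: index 0 -> 0 (same)
  Node 1: index 3 -> 2 (moved)
  Node 2: index 1 -> 3 (moved)
  Node 3: index 2 -> 1 (moved)
  Node 4: index 4 -> 4 (same)
Nodes that changed position: 1 2 3

Answer: 1 2 3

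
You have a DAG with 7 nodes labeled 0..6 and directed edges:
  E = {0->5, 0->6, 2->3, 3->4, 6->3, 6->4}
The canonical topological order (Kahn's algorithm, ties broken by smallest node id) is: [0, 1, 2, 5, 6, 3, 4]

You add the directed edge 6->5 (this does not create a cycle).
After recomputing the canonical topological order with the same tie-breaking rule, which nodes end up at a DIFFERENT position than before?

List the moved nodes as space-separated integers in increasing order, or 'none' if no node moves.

Answer: 3 4 5 6

Derivation:
Old toposort: [0, 1, 2, 5, 6, 3, 4]
Added edge 6->5
Recompute Kahn (smallest-id tiebreak):
  initial in-degrees: [0, 0, 0, 2, 2, 2, 1]
  ready (indeg=0): [0, 1, 2]
  pop 0: indeg[5]->1; indeg[6]->0 | ready=[1, 2, 6] | order so far=[0]
  pop 1: no out-edges | ready=[2, 6] | order so far=[0, 1]
  pop 2: indeg[3]->1 | ready=[6] | order so far=[0, 1, 2]
  pop 6: indeg[3]->0; indeg[4]->1; indeg[5]->0 | ready=[3, 5] | order so far=[0, 1, 2, 6]
  pop 3: indeg[4]->0 | ready=[4, 5] | order so far=[0, 1, 2, 6, 3]
  pop 4: no out-edges | ready=[5] | order so far=[0, 1, 2, 6, 3, 4]
  pop 5: no out-edges | ready=[] | order so far=[0, 1, 2, 6, 3, 4, 5]
New canonical toposort: [0, 1, 2, 6, 3, 4, 5]
Compare positions:
  Node 0: index 0 -> 0 (same)
  Node 1: index 1 -> 1 (same)
  Node 2: index 2 -> 2 (same)
  Node 3: index 5 -> 4 (moved)
  Node 4: index 6 -> 5 (moved)
  Node 5: index 3 -> 6 (moved)
  Node 6: index 4 -> 3 (moved)
Nodes that changed position: 3 4 5 6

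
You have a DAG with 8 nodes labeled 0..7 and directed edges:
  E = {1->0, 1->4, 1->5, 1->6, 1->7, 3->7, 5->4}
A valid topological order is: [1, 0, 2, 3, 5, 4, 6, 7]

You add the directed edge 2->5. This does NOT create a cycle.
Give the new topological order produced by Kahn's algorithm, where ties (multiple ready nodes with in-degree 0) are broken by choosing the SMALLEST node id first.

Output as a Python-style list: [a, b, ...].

Answer: [1, 0, 2, 3, 5, 4, 6, 7]

Derivation:
Old toposort: [1, 0, 2, 3, 5, 4, 6, 7]
Added edge: 2->5
Position of 2 (2) < position of 5 (4). Old order still valid.
Run Kahn's algorithm (break ties by smallest node id):
  initial in-degrees: [1, 0, 0, 0, 2, 2, 1, 2]
  ready (indeg=0): [1, 2, 3]
  pop 1: indeg[0]->0; indeg[4]->1; indeg[5]->1; indeg[6]->0; indeg[7]->1 | ready=[0, 2, 3, 6] | order so far=[1]
  pop 0: no out-edges | ready=[2, 3, 6] | order so far=[1, 0]
  pop 2: indeg[5]->0 | ready=[3, 5, 6] | order so far=[1, 0, 2]
  pop 3: indeg[7]->0 | ready=[5, 6, 7] | order so far=[1, 0, 2, 3]
  pop 5: indeg[4]->0 | ready=[4, 6, 7] | order so far=[1, 0, 2, 3, 5]
  pop 4: no out-edges | ready=[6, 7] | order so far=[1, 0, 2, 3, 5, 4]
  pop 6: no out-edges | ready=[7] | order so far=[1, 0, 2, 3, 5, 4, 6]
  pop 7: no out-edges | ready=[] | order so far=[1, 0, 2, 3, 5, 4, 6, 7]
  Result: [1, 0, 2, 3, 5, 4, 6, 7]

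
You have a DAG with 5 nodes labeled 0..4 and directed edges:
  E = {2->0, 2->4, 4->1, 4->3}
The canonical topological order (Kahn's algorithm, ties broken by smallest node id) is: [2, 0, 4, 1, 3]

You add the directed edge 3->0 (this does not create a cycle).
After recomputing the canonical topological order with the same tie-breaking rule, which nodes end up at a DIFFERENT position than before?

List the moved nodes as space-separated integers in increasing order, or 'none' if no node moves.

Old toposort: [2, 0, 4, 1, 3]
Added edge 3->0
Recompute Kahn (smallest-id tiebreak):
  initial in-degrees: [2, 1, 0, 1, 1]
  ready (indeg=0): [2]
  pop 2: indeg[0]->1; indeg[4]->0 | ready=[4] | order so far=[2]
  pop 4: indeg[1]->0; indeg[3]->0 | ready=[1, 3] | order so far=[2, 4]
  pop 1: no out-edges | ready=[3] | order so far=[2, 4, 1]
  pop 3: indeg[0]->0 | ready=[0] | order so far=[2, 4, 1, 3]
  pop 0: no out-edges | ready=[] | order so far=[2, 4, 1, 3, 0]
New canonical toposort: [2, 4, 1, 3, 0]
Compare positions:
  Node 0: index 1 -> 4 (moved)
  Node 1: index 3 -> 2 (moved)
  Node 2: index 0 -> 0 (same)
  Node 3: index 4 -> 3 (moved)
  Node 4: index 2 -> 1 (moved)
Nodes that changed position: 0 1 3 4

Answer: 0 1 3 4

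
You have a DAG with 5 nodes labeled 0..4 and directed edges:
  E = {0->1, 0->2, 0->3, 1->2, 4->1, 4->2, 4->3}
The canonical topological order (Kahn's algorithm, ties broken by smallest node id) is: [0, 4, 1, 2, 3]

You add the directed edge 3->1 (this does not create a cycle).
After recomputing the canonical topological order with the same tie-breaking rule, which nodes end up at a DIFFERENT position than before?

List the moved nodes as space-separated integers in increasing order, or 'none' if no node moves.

Old toposort: [0, 4, 1, 2, 3]
Added edge 3->1
Recompute Kahn (smallest-id tiebreak):
  initial in-degrees: [0, 3, 3, 2, 0]
  ready (indeg=0): [0, 4]
  pop 0: indeg[1]->2; indeg[2]->2; indeg[3]->1 | ready=[4] | order so far=[0]
  pop 4: indeg[1]->1; indeg[2]->1; indeg[3]->0 | ready=[3] | order so far=[0, 4]
  pop 3: indeg[1]->0 | ready=[1] | order so far=[0, 4, 3]
  pop 1: indeg[2]->0 | ready=[2] | order so far=[0, 4, 3, 1]
  pop 2: no out-edges | ready=[] | order so far=[0, 4, 3, 1, 2]
New canonical toposort: [0, 4, 3, 1, 2]
Compare positions:
  Node 0: index 0 -> 0 (same)
  Node 1: index 2 -> 3 (moved)
  Node 2: index 3 -> 4 (moved)
  Node 3: index 4 -> 2 (moved)
  Node 4: index 1 -> 1 (same)
Nodes that changed position: 1 2 3

Answer: 1 2 3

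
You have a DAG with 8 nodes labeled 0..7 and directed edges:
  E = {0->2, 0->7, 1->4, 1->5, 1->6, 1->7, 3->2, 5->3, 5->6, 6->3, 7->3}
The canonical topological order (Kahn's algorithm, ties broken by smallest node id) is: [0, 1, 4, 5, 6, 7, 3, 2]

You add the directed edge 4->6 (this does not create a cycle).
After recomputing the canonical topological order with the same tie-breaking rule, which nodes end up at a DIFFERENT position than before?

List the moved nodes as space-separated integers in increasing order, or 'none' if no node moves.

Answer: none

Derivation:
Old toposort: [0, 1, 4, 5, 6, 7, 3, 2]
Added edge 4->6
Recompute Kahn (smallest-id tiebreak):
  initial in-degrees: [0, 0, 2, 3, 1, 1, 3, 2]
  ready (indeg=0): [0, 1]
  pop 0: indeg[2]->1; indeg[7]->1 | ready=[1] | order so far=[0]
  pop 1: indeg[4]->0; indeg[5]->0; indeg[6]->2; indeg[7]->0 | ready=[4, 5, 7] | order so far=[0, 1]
  pop 4: indeg[6]->1 | ready=[5, 7] | order so far=[0, 1, 4]
  pop 5: indeg[3]->2; indeg[6]->0 | ready=[6, 7] | order so far=[0, 1, 4, 5]
  pop 6: indeg[3]->1 | ready=[7] | order so far=[0, 1, 4, 5, 6]
  pop 7: indeg[3]->0 | ready=[3] | order so far=[0, 1, 4, 5, 6, 7]
  pop 3: indeg[2]->0 | ready=[2] | order so far=[0, 1, 4, 5, 6, 7, 3]
  pop 2: no out-edges | ready=[] | order so far=[0, 1, 4, 5, 6, 7, 3, 2]
New canonical toposort: [0, 1, 4, 5, 6, 7, 3, 2]
Compare positions:
  Node 0: index 0 -> 0 (same)
  Node 1: index 1 -> 1 (same)
  Node 2: index 7 -> 7 (same)
  Node 3: index 6 -> 6 (same)
  Node 4: index 2 -> 2 (same)
  Node 5: index 3 -> 3 (same)
  Node 6: index 4 -> 4 (same)
  Node 7: index 5 -> 5 (same)
Nodes that changed position: none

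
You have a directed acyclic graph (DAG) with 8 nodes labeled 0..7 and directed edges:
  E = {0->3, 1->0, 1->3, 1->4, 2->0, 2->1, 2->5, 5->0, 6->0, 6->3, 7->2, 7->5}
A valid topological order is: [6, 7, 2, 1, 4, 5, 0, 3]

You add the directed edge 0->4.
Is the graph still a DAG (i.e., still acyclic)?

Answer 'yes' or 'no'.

Given toposort: [6, 7, 2, 1, 4, 5, 0, 3]
Position of 0: index 6; position of 4: index 4
New edge 0->4: backward (u after v in old order)
Backward edge: old toposort is now invalid. Check if this creates a cycle.
Does 4 already reach 0? Reachable from 4: [4]. NO -> still a DAG (reorder needed).
Still a DAG? yes

Answer: yes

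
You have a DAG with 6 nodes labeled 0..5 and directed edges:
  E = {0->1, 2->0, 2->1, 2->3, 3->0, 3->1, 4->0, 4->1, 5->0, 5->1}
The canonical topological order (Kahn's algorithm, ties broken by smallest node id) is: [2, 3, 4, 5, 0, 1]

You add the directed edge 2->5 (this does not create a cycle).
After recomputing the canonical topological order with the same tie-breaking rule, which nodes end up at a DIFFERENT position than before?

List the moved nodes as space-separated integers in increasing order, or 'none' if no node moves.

Answer: none

Derivation:
Old toposort: [2, 3, 4, 5, 0, 1]
Added edge 2->5
Recompute Kahn (smallest-id tiebreak):
  initial in-degrees: [4, 5, 0, 1, 0, 1]
  ready (indeg=0): [2, 4]
  pop 2: indeg[0]->3; indeg[1]->4; indeg[3]->0; indeg[5]->0 | ready=[3, 4, 5] | order so far=[2]
  pop 3: indeg[0]->2; indeg[1]->3 | ready=[4, 5] | order so far=[2, 3]
  pop 4: indeg[0]->1; indeg[1]->2 | ready=[5] | order so far=[2, 3, 4]
  pop 5: indeg[0]->0; indeg[1]->1 | ready=[0] | order so far=[2, 3, 4, 5]
  pop 0: indeg[1]->0 | ready=[1] | order so far=[2, 3, 4, 5, 0]
  pop 1: no out-edges | ready=[] | order so far=[2, 3, 4, 5, 0, 1]
New canonical toposort: [2, 3, 4, 5, 0, 1]
Compare positions:
  Node 0: index 4 -> 4 (same)
  Node 1: index 5 -> 5 (same)
  Node 2: index 0 -> 0 (same)
  Node 3: index 1 -> 1 (same)
  Node 4: index 2 -> 2 (same)
  Node 5: index 3 -> 3 (same)
Nodes that changed position: none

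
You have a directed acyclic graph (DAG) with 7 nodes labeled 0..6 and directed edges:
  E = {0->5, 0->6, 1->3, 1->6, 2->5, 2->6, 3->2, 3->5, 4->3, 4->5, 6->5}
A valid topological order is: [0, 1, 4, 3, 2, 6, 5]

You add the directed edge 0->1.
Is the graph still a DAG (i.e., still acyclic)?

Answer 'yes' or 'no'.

Answer: yes

Derivation:
Given toposort: [0, 1, 4, 3, 2, 6, 5]
Position of 0: index 0; position of 1: index 1
New edge 0->1: forward
Forward edge: respects the existing order. Still a DAG, same toposort still valid.
Still a DAG? yes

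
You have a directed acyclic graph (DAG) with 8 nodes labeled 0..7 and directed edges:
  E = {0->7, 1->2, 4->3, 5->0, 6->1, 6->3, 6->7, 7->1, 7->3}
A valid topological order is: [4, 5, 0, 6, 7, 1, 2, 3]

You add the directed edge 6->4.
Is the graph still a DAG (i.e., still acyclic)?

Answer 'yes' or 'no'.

Answer: yes

Derivation:
Given toposort: [4, 5, 0, 6, 7, 1, 2, 3]
Position of 6: index 3; position of 4: index 0
New edge 6->4: backward (u after v in old order)
Backward edge: old toposort is now invalid. Check if this creates a cycle.
Does 4 already reach 6? Reachable from 4: [3, 4]. NO -> still a DAG (reorder needed).
Still a DAG? yes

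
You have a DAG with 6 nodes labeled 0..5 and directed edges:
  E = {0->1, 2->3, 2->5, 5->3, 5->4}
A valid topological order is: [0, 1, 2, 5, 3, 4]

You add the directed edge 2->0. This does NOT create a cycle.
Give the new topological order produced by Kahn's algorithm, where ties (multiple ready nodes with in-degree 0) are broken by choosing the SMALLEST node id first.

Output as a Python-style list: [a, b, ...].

Answer: [2, 0, 1, 5, 3, 4]

Derivation:
Old toposort: [0, 1, 2, 5, 3, 4]
Added edge: 2->0
Position of 2 (2) > position of 0 (0). Must reorder: 2 must now come before 0.
Run Kahn's algorithm (break ties by smallest node id):
  initial in-degrees: [1, 1, 0, 2, 1, 1]
  ready (indeg=0): [2]
  pop 2: indeg[0]->0; indeg[3]->1; indeg[5]->0 | ready=[0, 5] | order so far=[2]
  pop 0: indeg[1]->0 | ready=[1, 5] | order so far=[2, 0]
  pop 1: no out-edges | ready=[5] | order so far=[2, 0, 1]
  pop 5: indeg[3]->0; indeg[4]->0 | ready=[3, 4] | order so far=[2, 0, 1, 5]
  pop 3: no out-edges | ready=[4] | order so far=[2, 0, 1, 5, 3]
  pop 4: no out-edges | ready=[] | order so far=[2, 0, 1, 5, 3, 4]
  Result: [2, 0, 1, 5, 3, 4]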